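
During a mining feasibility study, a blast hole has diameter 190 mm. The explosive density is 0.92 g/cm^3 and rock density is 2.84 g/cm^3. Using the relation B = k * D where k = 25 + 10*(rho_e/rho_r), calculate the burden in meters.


5.3655 m

First, compute k:
rho_e / rho_r = 0.92 / 2.84 = 0.323943662
k = 25 + 10 * 0.323943662 = 28.23943662
Then, compute burden:
B = k * D / 1000 = 28.23943662 * 190 / 1000
= 5365.492958 / 1000
= 5.3655 m


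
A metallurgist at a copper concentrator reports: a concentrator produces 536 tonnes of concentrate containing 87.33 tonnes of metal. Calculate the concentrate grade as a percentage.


16.2929%

Grade = (metal in concentrate / concentrate mass) * 100
= (87.33 / 536) * 100
= 0.1629291045 * 100
= 16.2929%


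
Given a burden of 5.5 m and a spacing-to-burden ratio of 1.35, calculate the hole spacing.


7.425 m

Spacing = burden * ratio
= 5.5 * 1.35
= 7.425 m


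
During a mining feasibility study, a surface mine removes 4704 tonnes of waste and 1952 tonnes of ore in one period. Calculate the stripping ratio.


2.4098

Stripping ratio = waste tonnage / ore tonnage
= 4704 / 1952
= 2.4098


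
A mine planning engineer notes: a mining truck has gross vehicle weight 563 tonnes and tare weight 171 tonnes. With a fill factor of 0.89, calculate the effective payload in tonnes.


Maximum payload = gross - tare
= 563 - 171 = 392 tonnes
Effective payload = max payload * fill factor
= 392 * 0.89
= 348.88 tonnes

348.88 tonnes


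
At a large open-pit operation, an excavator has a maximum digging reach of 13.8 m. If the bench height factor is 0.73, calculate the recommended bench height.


Bench height = reach * factor
= 13.8 * 0.73
= 10.074 m

10.074 m


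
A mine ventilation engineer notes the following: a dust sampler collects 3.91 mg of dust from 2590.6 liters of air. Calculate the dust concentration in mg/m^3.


Convert liters to m^3: 1 m^3 = 1000 L
Concentration = mass / volume * 1000
= 3.91 / 2590.6 * 1000
= 0.001509302864 * 1000
= 1.5093 mg/m^3

1.5093 mg/m^3


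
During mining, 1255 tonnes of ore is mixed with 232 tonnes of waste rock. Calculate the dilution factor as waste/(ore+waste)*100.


15.6019%

Total material = ore + waste
= 1255 + 232 = 1487 tonnes
Dilution = waste / total * 100
= 232 / 1487 * 100
= 0.1560188299 * 100
= 15.6019%


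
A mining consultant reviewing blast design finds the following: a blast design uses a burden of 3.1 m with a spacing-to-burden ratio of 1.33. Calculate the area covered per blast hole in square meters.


12.7813 m^2

First, find the spacing:
Spacing = burden * ratio = 3.1 * 1.33
= 4.123 m
Then, calculate the area:
Area = burden * spacing = 3.1 * 4.123
= 12.7813 m^2


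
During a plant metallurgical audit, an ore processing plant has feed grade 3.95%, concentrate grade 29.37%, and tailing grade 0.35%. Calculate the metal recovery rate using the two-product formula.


92.2384%

Using the two-product formula:
R = 100 * c * (f - t) / (f * (c - t))
Numerator = 100 * 29.37 * (3.95 - 0.35)
= 100 * 29.37 * 3.6
= 10573.2
Denominator = 3.95 * (29.37 - 0.35)
= 3.95 * 29.02
= 114.629
R = 10573.2 / 114.629
= 92.2384%


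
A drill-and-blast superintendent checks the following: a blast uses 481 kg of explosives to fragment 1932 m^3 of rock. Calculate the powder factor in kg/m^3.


0.249 kg/m^3

Powder factor = explosive mass / rock volume
= 481 / 1932
= 0.249 kg/m^3


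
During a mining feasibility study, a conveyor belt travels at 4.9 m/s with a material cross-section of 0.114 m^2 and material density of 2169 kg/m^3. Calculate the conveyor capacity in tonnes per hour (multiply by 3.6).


Volumetric flow = speed * area
= 4.9 * 0.114 = 0.5586 m^3/s
Mass flow = volumetric * density
= 0.5586 * 2169 = 1211.6034 kg/s
Convert to t/h: multiply by 3.6
Capacity = 1211.6034 * 3.6
= 4361.7722 t/h

4361.7722 t/h


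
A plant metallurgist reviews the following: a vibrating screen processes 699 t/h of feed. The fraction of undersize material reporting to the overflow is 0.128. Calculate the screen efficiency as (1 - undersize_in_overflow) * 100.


Screen efficiency = (1 - fraction of undersize in overflow) * 100
= (1 - 0.128) * 100
= 0.872 * 100
= 87.2%

87.2%


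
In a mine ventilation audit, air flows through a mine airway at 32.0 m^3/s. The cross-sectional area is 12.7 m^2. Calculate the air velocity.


2.5197 m/s

Velocity = flow rate / cross-sectional area
= 32.0 / 12.7
= 2.5197 m/s


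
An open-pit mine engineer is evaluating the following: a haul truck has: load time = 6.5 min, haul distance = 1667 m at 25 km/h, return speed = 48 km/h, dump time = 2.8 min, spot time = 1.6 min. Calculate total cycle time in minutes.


16.9846 min

Convert haul speed to m/min: 25 * 1000/60 = 416.6666667 m/min
Haul time = 1667 / 416.6666667 = 4.0008 min
Convert return speed to m/min: 48 * 1000/60 = 800 m/min
Return time = 1667 / 800 = 2.08375 min
Total cycle time:
= 6.5 + 4.0008 + 2.8 + 2.08375 + 1.6
= 16.9846 min


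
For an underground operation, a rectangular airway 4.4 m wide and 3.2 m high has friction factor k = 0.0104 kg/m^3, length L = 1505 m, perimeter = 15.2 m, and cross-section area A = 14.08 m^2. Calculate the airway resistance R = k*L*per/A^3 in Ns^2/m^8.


0.0852 Ns^2/m^8

Compute the numerator:
k * L * per = 0.0104 * 1505 * 15.2
= 237.9104
Compute the denominator:
A^3 = 14.08^3 = 2791.309312
Resistance:
R = 237.9104 / 2791.309312
= 0.0852 Ns^2/m^8


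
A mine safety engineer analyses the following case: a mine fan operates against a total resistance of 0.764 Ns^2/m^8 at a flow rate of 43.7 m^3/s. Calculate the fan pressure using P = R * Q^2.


1459.0032 Pa

Compute Q^2:
Q^2 = 43.7^2 = 1909.69
Compute pressure:
P = R * Q^2 = 0.764 * 1909.69
= 1459.0032 Pa


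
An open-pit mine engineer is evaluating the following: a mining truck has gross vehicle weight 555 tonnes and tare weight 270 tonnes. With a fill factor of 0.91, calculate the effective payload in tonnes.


Maximum payload = gross - tare
= 555 - 270 = 285 tonnes
Effective payload = max payload * fill factor
= 285 * 0.91
= 259.35 tonnes

259.35 tonnes


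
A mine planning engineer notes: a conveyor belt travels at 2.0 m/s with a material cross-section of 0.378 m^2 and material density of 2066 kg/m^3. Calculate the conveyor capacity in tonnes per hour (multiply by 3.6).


5622.8256 t/h

Volumetric flow = speed * area
= 2.0 * 0.378 = 0.756 m^3/s
Mass flow = volumetric * density
= 0.756 * 2066 = 1561.896 kg/s
Convert to t/h: multiply by 3.6
Capacity = 1561.896 * 3.6
= 5622.8256 t/h


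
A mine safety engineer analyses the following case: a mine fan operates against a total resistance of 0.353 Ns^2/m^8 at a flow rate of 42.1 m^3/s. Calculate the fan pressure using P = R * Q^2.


625.6607 Pa

Compute Q^2:
Q^2 = 42.1^2 = 1772.41
Compute pressure:
P = R * Q^2 = 0.353 * 1772.41
= 625.6607 Pa


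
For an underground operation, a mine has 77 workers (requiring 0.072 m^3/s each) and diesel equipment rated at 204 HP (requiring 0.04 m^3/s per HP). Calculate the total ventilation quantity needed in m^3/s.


Airflow for workers:
Q_people = 77 * 0.072 = 5.544 m^3/s
Airflow for diesel equipment:
Q_diesel = 204 * 0.04 = 8.16 m^3/s
Total ventilation:
Q_total = 5.544 + 8.16
= 13.704 m^3/s

13.704 m^3/s


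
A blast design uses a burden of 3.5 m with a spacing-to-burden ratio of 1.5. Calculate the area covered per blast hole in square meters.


18.375 m^2

First, find the spacing:
Spacing = burden * ratio = 3.5 * 1.5
= 5.25 m
Then, calculate the area:
Area = burden * spacing = 3.5 * 5.25
= 18.375 m^2


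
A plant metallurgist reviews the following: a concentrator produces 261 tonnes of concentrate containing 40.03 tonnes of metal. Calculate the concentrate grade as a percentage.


15.3372%

Grade = (metal in concentrate / concentrate mass) * 100
= (40.03 / 261) * 100
= 0.1533716475 * 100
= 15.3372%


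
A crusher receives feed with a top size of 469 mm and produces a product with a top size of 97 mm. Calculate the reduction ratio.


4.8351

Reduction ratio = feed size / product size
= 469 / 97
= 4.8351


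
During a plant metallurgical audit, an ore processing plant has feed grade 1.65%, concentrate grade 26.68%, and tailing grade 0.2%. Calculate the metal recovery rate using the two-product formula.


Using the two-product formula:
R = 100 * c * (f - t) / (f * (c - t))
Numerator = 100 * 26.68 * (1.65 - 0.2)
= 100 * 26.68 * 1.45
= 3868.6
Denominator = 1.65 * (26.68 - 0.2)
= 1.65 * 26.48
= 43.692
R = 3868.6 / 43.692
= 88.5425%

88.5425%


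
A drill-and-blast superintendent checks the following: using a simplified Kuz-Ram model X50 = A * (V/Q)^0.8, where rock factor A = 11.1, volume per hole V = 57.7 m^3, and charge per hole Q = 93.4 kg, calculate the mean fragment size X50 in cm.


7.5507 cm

Compute V/Q:
V/Q = 57.7 / 93.4 = 0.6177730193
Raise to the power 0.8:
(V/Q)^0.8 = 0.6177730193^0.8 = 0.6802415404
Multiply by A:
X50 = 11.1 * 0.6802415404
= 7.5507 cm


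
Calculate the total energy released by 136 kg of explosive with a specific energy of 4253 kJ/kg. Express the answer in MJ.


Energy = mass * specific_energy / 1000
= 136 * 4253 / 1000
= 578408 / 1000
= 578.408 MJ

578.408 MJ


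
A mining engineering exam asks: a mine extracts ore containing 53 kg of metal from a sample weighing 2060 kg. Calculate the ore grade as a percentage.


Ore grade = (metal mass / ore mass) * 100
= (53 / 2060) * 100
= 0.02572815534 * 100
= 2.5728%

2.5728%


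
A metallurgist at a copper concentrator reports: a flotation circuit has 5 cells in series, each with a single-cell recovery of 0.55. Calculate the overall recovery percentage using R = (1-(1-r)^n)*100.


Complement of single-cell recovery:
1 - r = 1 - 0.55 = 0.45
Raise to power n:
(1 - r)^5 = 0.45^5 = 0.0184528125
Overall recovery:
R = (1 - 0.0184528125) * 100
= 98.1547%

98.1547%


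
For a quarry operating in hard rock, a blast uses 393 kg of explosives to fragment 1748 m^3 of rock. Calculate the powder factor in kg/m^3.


Powder factor = explosive mass / rock volume
= 393 / 1748
= 0.2248 kg/m^3

0.2248 kg/m^3


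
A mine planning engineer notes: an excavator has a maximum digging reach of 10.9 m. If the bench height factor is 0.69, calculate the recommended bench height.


Bench height = reach * factor
= 10.9 * 0.69
= 7.521 m

7.521 m


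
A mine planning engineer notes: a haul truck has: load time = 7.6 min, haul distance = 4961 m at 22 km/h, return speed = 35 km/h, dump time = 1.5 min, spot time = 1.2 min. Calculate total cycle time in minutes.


32.3346 min

Convert haul speed to m/min: 22 * 1000/60 = 366.6666667 m/min
Haul time = 4961 / 366.6666667 = 13.53 min
Convert return speed to m/min: 35 * 1000/60 = 583.3333333 m/min
Return time = 4961 / 583.3333333 = 8.504571429 min
Total cycle time:
= 7.6 + 13.53 + 1.5 + 8.504571429 + 1.2
= 32.3346 min


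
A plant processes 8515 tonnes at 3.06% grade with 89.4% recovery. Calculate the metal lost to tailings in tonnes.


27.6193 tonnes

Total metal in feed:
= 8515 * 3.06 / 100 = 260.559 tonnes
Metal recovered:
= 260.559 * 89.4 / 100 = 232.939746 tonnes
Metal lost to tailings:
= 260.559 - 232.939746
= 27.6193 tonnes


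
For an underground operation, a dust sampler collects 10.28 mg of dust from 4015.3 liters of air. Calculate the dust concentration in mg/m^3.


Convert liters to m^3: 1 m^3 = 1000 L
Concentration = mass / volume * 1000
= 10.28 / 4015.3 * 1000
= 0.002560207207 * 1000
= 2.5602 mg/m^3

2.5602 mg/m^3


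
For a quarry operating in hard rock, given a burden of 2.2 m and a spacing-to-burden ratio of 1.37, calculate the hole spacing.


3.014 m

Spacing = burden * ratio
= 2.2 * 1.37
= 3.014 m


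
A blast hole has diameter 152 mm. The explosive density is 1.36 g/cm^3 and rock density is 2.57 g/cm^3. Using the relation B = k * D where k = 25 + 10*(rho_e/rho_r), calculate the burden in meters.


First, compute k:
rho_e / rho_r = 1.36 / 2.57 = 0.5291828794
k = 25 + 10 * 0.5291828794 = 30.29182879
Then, compute burden:
B = k * D / 1000 = 30.29182879 * 152 / 1000
= 4604.357977 / 1000
= 4.6044 m

4.6044 m


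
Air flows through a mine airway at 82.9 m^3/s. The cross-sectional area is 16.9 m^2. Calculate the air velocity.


Velocity = flow rate / cross-sectional area
= 82.9 / 16.9
= 4.9053 m/s

4.9053 m/s


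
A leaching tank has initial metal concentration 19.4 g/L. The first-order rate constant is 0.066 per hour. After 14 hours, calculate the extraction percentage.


60.3072%

Compute the exponent:
-k * t = -0.066 * 14 = -0.924
Remaining concentration:
C = 19.4 * exp(-0.924)
= 19.4 * 0.3969281488
= 7.700406087 g/L
Extracted = 19.4 - 7.700406087 = 11.69959391 g/L
Extraction % = 11.69959391 / 19.4 * 100
= 60.3072%


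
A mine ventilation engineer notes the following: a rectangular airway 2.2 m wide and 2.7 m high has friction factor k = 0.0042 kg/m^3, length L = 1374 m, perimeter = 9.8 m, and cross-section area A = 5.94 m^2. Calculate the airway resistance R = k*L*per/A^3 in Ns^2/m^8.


Compute the numerator:
k * L * per = 0.0042 * 1374 * 9.8
= 56.55384
Compute the denominator:
A^3 = 5.94^3 = 209.584584
Resistance:
R = 56.55384 / 209.584584
= 0.2698 Ns^2/m^8

0.2698 Ns^2/m^8


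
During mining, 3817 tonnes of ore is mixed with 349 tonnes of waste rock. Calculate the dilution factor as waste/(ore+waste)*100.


Total material = ore + waste
= 3817 + 349 = 4166 tonnes
Dilution = waste / total * 100
= 349 / 4166 * 100
= 0.08377340374 * 100
= 8.3773%

8.3773%


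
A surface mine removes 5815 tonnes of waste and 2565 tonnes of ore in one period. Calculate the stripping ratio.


2.2671

Stripping ratio = waste tonnage / ore tonnage
= 5815 / 2565
= 2.2671


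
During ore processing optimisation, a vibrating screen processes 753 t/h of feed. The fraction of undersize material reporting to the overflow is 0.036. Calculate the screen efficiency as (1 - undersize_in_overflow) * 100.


96.4%

Screen efficiency = (1 - fraction of undersize in overflow) * 100
= (1 - 0.036) * 100
= 0.964 * 100
= 96.4%


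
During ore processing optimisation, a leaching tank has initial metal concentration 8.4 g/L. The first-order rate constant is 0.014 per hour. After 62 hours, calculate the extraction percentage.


Compute the exponent:
-k * t = -0.014 * 62 = -0.868
Remaining concentration:
C = 8.4 * exp(-0.868)
= 8.4 * 0.4197902908
= 3.526238443 g/L
Extracted = 8.4 - 3.526238443 = 4.873761557 g/L
Extraction % = 4.873761557 / 8.4 * 100
= 58.021%

58.021%


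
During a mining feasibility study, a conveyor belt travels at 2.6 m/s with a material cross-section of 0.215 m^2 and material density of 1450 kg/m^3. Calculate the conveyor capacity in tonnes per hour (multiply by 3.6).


2917.98 t/h

Volumetric flow = speed * area
= 2.6 * 0.215 = 0.559 m^3/s
Mass flow = volumetric * density
= 0.559 * 1450 = 810.55 kg/s
Convert to t/h: multiply by 3.6
Capacity = 810.55 * 3.6
= 2917.98 t/h


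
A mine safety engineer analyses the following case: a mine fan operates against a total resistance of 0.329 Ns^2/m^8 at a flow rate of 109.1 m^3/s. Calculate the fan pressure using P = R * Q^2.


Compute Q^2:
Q^2 = 109.1^2 = 11902.81
Compute pressure:
P = R * Q^2 = 0.329 * 11902.81
= 3916.0245 Pa

3916.0245 Pa


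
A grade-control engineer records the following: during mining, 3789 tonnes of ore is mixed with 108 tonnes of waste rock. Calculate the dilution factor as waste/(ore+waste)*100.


2.7714%

Total material = ore + waste
= 3789 + 108 = 3897 tonnes
Dilution = waste / total * 100
= 108 / 3897 * 100
= 0.02771362587 * 100
= 2.7714%


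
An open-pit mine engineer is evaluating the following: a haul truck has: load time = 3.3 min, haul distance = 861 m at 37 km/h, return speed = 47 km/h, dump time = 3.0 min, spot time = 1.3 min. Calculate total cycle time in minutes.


10.0954 min

Convert haul speed to m/min: 37 * 1000/60 = 616.6666667 m/min
Haul time = 861 / 616.6666667 = 1.396216216 min
Convert return speed to m/min: 47 * 1000/60 = 783.3333333 m/min
Return time = 861 / 783.3333333 = 1.099148936 min
Total cycle time:
= 3.3 + 1.396216216 + 3.0 + 1.099148936 + 1.3
= 10.0954 min


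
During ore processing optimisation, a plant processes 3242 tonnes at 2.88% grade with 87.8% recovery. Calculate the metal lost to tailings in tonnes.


11.3911 tonnes

Total metal in feed:
= 3242 * 2.88 / 100 = 93.3696 tonnes
Metal recovered:
= 93.3696 * 87.8 / 100 = 81.9785088 tonnes
Metal lost to tailings:
= 93.3696 - 81.9785088
= 11.3911 tonnes


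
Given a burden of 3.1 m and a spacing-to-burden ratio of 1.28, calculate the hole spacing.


Spacing = burden * ratio
= 3.1 * 1.28
= 3.968 m

3.968 m


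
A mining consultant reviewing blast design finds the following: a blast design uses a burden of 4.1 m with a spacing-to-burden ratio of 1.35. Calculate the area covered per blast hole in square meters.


First, find the spacing:
Spacing = burden * ratio = 4.1 * 1.35
= 5.535 m
Then, calculate the area:
Area = burden * spacing = 4.1 * 5.535
= 22.6935 m^2

22.6935 m^2


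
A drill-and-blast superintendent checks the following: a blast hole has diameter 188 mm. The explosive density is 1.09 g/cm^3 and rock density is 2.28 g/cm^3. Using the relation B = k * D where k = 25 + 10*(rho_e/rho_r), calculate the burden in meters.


First, compute k:
rho_e / rho_r = 1.09 / 2.28 = 0.4780701754
k = 25 + 10 * 0.4780701754 = 29.78070175
Then, compute burden:
B = k * D / 1000 = 29.78070175 * 188 / 1000
= 5598.77193 / 1000
= 5.5988 m

5.5988 m


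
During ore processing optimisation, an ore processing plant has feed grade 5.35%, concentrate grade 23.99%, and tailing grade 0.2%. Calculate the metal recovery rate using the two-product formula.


Using the two-product formula:
R = 100 * c * (f - t) / (f * (c - t))
Numerator = 100 * 23.99 * (5.35 - 0.2)
= 100 * 23.99 * 5.15
= 12354.85
Denominator = 5.35 * (23.99 - 0.2)
= 5.35 * 23.79
= 127.2765
R = 12354.85 / 127.2765
= 97.0709%

97.0709%


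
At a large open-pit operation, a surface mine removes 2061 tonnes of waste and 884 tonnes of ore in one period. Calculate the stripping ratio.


2.3314

Stripping ratio = waste tonnage / ore tonnage
= 2061 / 884
= 2.3314


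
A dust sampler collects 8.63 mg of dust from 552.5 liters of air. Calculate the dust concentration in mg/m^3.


Convert liters to m^3: 1 m^3 = 1000 L
Concentration = mass / volume * 1000
= 8.63 / 552.5 * 1000
= 0.0156199095 * 1000
= 15.6199 mg/m^3

15.6199 mg/m^3


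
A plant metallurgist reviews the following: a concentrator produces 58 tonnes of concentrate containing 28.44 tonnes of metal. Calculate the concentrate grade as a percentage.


Grade = (metal in concentrate / concentrate mass) * 100
= (28.44 / 58) * 100
= 0.4903448276 * 100
= 49.0345%

49.0345%


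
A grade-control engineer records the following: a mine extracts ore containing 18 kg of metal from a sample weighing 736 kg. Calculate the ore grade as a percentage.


Ore grade = (metal mass / ore mass) * 100
= (18 / 736) * 100
= 0.02445652174 * 100
= 2.4457%

2.4457%


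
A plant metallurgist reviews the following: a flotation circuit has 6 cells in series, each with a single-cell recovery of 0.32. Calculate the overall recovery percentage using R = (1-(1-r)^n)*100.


90.1133%

Complement of single-cell recovery:
1 - r = 1 - 0.32 = 0.68
Raise to power n:
(1 - r)^6 = 0.68^6 = 0.09886748262
Overall recovery:
R = (1 - 0.09886748262) * 100
= 90.1133%


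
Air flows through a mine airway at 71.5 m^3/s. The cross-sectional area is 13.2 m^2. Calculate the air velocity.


Velocity = flow rate / cross-sectional area
= 71.5 / 13.2
= 5.4167 m/s

5.4167 m/s


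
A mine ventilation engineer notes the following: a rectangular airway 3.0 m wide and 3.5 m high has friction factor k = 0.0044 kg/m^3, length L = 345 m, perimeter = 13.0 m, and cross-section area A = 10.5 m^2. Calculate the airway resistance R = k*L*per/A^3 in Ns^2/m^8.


0.017 Ns^2/m^8

Compute the numerator:
k * L * per = 0.0044 * 345 * 13.0
= 19.734
Compute the denominator:
A^3 = 10.5^3 = 1157.625
Resistance:
R = 19.734 / 1157.625
= 0.017 Ns^2/m^8


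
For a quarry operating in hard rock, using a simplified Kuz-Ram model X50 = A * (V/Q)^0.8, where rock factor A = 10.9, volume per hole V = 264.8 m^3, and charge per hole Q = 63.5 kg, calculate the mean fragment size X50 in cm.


Compute V/Q:
V/Q = 264.8 / 63.5 = 4.17007874
Raise to the power 0.8:
(V/Q)^0.8 = 4.17007874^0.8 = 3.134118438
Multiply by A:
X50 = 10.9 * 3.134118438
= 34.1619 cm

34.1619 cm


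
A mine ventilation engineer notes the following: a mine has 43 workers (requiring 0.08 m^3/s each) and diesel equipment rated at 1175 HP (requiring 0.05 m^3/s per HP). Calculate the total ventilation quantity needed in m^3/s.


Airflow for workers:
Q_people = 43 * 0.08 = 3.44 m^3/s
Airflow for diesel equipment:
Q_diesel = 1175 * 0.05 = 58.75 m^3/s
Total ventilation:
Q_total = 3.44 + 58.75
= 62.19 m^3/s

62.19 m^3/s


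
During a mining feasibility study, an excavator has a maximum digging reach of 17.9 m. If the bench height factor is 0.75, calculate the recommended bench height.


13.425 m

Bench height = reach * factor
= 17.9 * 0.75
= 13.425 m


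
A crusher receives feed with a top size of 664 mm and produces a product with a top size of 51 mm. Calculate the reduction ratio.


Reduction ratio = feed size / product size
= 664 / 51
= 13.0196

13.0196


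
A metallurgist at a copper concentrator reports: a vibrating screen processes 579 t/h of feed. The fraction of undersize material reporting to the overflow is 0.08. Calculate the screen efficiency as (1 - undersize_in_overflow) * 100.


92.0%

Screen efficiency = (1 - fraction of undersize in overflow) * 100
= (1 - 0.08) * 100
= 0.92 * 100
= 92.0%


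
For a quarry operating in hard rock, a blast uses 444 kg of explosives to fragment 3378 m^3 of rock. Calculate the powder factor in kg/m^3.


Powder factor = explosive mass / rock volume
= 444 / 3378
= 0.1314 kg/m^3

0.1314 kg/m^3


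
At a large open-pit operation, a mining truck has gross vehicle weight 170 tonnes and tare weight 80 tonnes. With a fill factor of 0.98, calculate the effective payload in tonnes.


Maximum payload = gross - tare
= 170 - 80 = 90 tonnes
Effective payload = max payload * fill factor
= 90 * 0.98
= 88.2 tonnes

88.2 tonnes


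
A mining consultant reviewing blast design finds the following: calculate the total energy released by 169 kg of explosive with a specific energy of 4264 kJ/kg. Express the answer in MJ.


Energy = mass * specific_energy / 1000
= 169 * 4264 / 1000
= 720616 / 1000
= 720.616 MJ

720.616 MJ


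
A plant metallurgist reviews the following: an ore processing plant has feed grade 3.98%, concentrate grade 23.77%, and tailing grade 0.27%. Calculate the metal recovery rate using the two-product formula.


Using the two-product formula:
R = 100 * c * (f - t) / (f * (c - t))
Numerator = 100 * 23.77 * (3.98 - 0.27)
= 100 * 23.77 * 3.71
= 8818.67
Denominator = 3.98 * (23.77 - 0.27)
= 3.98 * 23.5
= 93.53
R = 8818.67 / 93.53
= 94.2871%

94.2871%


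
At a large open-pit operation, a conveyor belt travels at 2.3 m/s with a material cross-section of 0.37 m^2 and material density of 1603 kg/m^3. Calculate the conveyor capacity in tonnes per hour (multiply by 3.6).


4910.9508 t/h

Volumetric flow = speed * area
= 2.3 * 0.37 = 0.851 m^3/s
Mass flow = volumetric * density
= 0.851 * 1603 = 1364.153 kg/s
Convert to t/h: multiply by 3.6
Capacity = 1364.153 * 3.6
= 4910.9508 t/h


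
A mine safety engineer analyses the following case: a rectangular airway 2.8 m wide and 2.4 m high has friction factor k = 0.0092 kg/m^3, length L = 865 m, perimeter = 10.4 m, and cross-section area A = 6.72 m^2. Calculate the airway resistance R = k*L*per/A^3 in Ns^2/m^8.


0.2727 Ns^2/m^8

Compute the numerator:
k * L * per = 0.0092 * 865 * 10.4
= 82.7632
Compute the denominator:
A^3 = 6.72^3 = 303.464448
Resistance:
R = 82.7632 / 303.464448
= 0.2727 Ns^2/m^8


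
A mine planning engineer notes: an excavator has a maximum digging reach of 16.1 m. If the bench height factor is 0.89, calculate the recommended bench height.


Bench height = reach * factor
= 16.1 * 0.89
= 14.329 m

14.329 m


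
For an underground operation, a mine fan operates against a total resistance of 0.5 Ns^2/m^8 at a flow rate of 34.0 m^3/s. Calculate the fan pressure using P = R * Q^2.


578.0 Pa

Compute Q^2:
Q^2 = 34.0^2 = 1156.0
Compute pressure:
P = R * Q^2 = 0.5 * 1156.0
= 578.0 Pa


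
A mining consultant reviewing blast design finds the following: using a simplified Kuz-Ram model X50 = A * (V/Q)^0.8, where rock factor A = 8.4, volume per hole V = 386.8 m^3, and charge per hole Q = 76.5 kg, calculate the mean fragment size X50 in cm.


Compute V/Q:
V/Q = 386.8 / 76.5 = 5.05620915
Raise to the power 0.8:
(V/Q)^0.8 = 5.05620915^0.8 = 3.656453243
Multiply by A:
X50 = 8.4 * 3.656453243
= 30.7142 cm

30.7142 cm


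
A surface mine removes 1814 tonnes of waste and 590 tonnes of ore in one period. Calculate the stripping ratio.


3.0746

Stripping ratio = waste tonnage / ore tonnage
= 1814 / 590
= 3.0746


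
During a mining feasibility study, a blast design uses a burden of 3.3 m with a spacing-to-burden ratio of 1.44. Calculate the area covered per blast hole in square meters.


First, find the spacing:
Spacing = burden * ratio = 3.3 * 1.44
= 4.752 m
Then, calculate the area:
Area = burden * spacing = 3.3 * 4.752
= 15.6816 m^2

15.6816 m^2


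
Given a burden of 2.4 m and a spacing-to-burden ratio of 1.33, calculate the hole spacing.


Spacing = burden * ratio
= 2.4 * 1.33
= 3.192 m

3.192 m


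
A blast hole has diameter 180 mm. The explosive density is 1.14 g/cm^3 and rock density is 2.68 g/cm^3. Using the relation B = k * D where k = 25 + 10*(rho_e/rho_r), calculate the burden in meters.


First, compute k:
rho_e / rho_r = 1.14 / 2.68 = 0.4253731343
k = 25 + 10 * 0.4253731343 = 29.25373134
Then, compute burden:
B = k * D / 1000 = 29.25373134 * 180 / 1000
= 5265.671642 / 1000
= 5.2657 m

5.2657 m


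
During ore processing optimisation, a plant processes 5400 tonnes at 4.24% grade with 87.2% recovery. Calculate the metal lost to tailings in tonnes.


Total metal in feed:
= 5400 * 4.24 / 100 = 228.96 tonnes
Metal recovered:
= 228.96 * 87.2 / 100 = 199.65312 tonnes
Metal lost to tailings:
= 228.96 - 199.65312
= 29.3069 tonnes

29.3069 tonnes


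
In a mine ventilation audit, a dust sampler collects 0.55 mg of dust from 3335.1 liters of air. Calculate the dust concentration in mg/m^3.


0.1649 mg/m^3

Convert liters to m^3: 1 m^3 = 1000 L
Concentration = mass / volume * 1000
= 0.55 / 3335.1 * 1000
= 0.0001649125963 * 1000
= 0.1649 mg/m^3


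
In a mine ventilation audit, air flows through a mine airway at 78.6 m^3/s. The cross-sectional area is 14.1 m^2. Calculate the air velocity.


Velocity = flow rate / cross-sectional area
= 78.6 / 14.1
= 5.5745 m/s

5.5745 m/s


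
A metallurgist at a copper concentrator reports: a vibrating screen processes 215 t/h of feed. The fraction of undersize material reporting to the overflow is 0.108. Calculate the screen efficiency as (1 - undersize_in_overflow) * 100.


Screen efficiency = (1 - fraction of undersize in overflow) * 100
= (1 - 0.108) * 100
= 0.892 * 100
= 89.2%

89.2%


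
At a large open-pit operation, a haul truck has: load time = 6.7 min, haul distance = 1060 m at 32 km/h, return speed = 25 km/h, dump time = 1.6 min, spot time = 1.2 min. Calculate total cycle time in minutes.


14.0315 min

Convert haul speed to m/min: 32 * 1000/60 = 533.3333333 m/min
Haul time = 1060 / 533.3333333 = 1.9875 min
Convert return speed to m/min: 25 * 1000/60 = 416.6666667 m/min
Return time = 1060 / 416.6666667 = 2.544 min
Total cycle time:
= 6.7 + 1.9875 + 1.6 + 2.544 + 1.2
= 14.0315 min


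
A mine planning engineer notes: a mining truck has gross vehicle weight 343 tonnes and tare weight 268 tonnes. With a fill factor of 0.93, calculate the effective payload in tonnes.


69.75 tonnes

Maximum payload = gross - tare
= 343 - 268 = 75 tonnes
Effective payload = max payload * fill factor
= 75 * 0.93
= 69.75 tonnes


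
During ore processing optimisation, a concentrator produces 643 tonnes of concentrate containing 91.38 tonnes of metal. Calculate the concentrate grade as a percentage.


Grade = (metal in concentrate / concentrate mass) * 100
= (91.38 / 643) * 100
= 0.1421150855 * 100
= 14.2115%

14.2115%


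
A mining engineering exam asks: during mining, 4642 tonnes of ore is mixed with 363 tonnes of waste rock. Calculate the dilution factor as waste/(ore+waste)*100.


Total material = ore + waste
= 4642 + 363 = 5005 tonnes
Dilution = waste / total * 100
= 363 / 5005 * 100
= 0.07252747253 * 100
= 7.2527%

7.2527%


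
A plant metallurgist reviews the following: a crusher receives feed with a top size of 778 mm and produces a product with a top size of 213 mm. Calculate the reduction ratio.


3.6526

Reduction ratio = feed size / product size
= 778 / 213
= 3.6526


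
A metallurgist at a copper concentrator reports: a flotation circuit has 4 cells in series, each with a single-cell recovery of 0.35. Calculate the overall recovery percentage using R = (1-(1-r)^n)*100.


Complement of single-cell recovery:
1 - r = 1 - 0.35 = 0.65
Raise to power n:
(1 - r)^4 = 0.65^4 = 0.17850625
Overall recovery:
R = (1 - 0.17850625) * 100
= 82.1494%

82.1494%


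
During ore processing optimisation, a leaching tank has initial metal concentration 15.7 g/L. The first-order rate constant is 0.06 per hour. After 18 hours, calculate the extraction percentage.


Compute the exponent:
-k * t = -0.06 * 18 = -1.08
Remaining concentration:
C = 15.7 * exp(-1.08)
= 15.7 * 0.3395955256
= 5.331649753 g/L
Extracted = 15.7 - 5.331649753 = 10.36835025 g/L
Extraction % = 10.36835025 / 15.7 * 100
= 66.0404%

66.0404%


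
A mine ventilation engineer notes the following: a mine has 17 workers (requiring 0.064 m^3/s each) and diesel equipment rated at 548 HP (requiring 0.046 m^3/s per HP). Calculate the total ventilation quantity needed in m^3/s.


26.296 m^3/s

Airflow for workers:
Q_people = 17 * 0.064 = 1.088 m^3/s
Airflow for diesel equipment:
Q_diesel = 548 * 0.046 = 25.208 m^3/s
Total ventilation:
Q_total = 1.088 + 25.208
= 26.296 m^3/s


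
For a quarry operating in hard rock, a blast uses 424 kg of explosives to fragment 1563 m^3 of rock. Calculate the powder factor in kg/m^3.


0.2713 kg/m^3

Powder factor = explosive mass / rock volume
= 424 / 1563
= 0.2713 kg/m^3


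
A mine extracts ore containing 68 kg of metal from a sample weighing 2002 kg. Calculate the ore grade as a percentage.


3.3966%

Ore grade = (metal mass / ore mass) * 100
= (68 / 2002) * 100
= 0.03396603397 * 100
= 3.3966%


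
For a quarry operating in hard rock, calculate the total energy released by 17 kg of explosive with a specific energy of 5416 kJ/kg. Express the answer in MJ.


Energy = mass * specific_energy / 1000
= 17 * 5416 / 1000
= 92072 / 1000
= 92.072 MJ

92.072 MJ


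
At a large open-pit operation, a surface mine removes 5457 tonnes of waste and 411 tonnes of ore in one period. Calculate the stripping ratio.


Stripping ratio = waste tonnage / ore tonnage
= 5457 / 411
= 13.2774

13.2774


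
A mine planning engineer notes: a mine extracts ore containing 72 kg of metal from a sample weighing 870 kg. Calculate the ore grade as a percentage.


Ore grade = (metal mass / ore mass) * 100
= (72 / 870) * 100
= 0.08275862069 * 100
= 8.2759%

8.2759%


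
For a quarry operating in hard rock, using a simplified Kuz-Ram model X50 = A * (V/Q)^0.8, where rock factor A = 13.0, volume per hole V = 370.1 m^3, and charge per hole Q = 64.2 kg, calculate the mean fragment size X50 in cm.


52.7923 cm

Compute V/Q:
V/Q = 370.1 / 64.2 = 5.764797508
Raise to the power 0.8:
(V/Q)^0.8 = 5.764797508^0.8 = 4.060946291
Multiply by A:
X50 = 13.0 * 4.060946291
= 52.7923 cm


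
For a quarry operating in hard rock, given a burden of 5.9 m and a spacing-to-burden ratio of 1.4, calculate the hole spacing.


Spacing = burden * ratio
= 5.9 * 1.4
= 8.26 m

8.26 m


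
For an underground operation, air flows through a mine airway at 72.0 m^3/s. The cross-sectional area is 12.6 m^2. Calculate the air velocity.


5.7143 m/s

Velocity = flow rate / cross-sectional area
= 72.0 / 12.6
= 5.7143 m/s


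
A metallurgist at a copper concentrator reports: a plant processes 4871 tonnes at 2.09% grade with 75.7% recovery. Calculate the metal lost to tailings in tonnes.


Total metal in feed:
= 4871 * 2.09 / 100 = 101.8039 tonnes
Metal recovered:
= 101.8039 * 75.7 / 100 = 77.0655523 tonnes
Metal lost to tailings:
= 101.8039 - 77.0655523
= 24.7383 tonnes

24.7383 tonnes


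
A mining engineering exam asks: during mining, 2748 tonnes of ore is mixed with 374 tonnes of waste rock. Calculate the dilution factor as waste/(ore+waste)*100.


11.9795%

Total material = ore + waste
= 2748 + 374 = 3122 tonnes
Dilution = waste / total * 100
= 374 / 3122 * 100
= 0.1197950032 * 100
= 11.9795%


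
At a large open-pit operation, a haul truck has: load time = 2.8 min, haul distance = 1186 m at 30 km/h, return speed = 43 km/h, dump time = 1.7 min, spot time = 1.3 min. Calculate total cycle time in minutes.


Convert haul speed to m/min: 30 * 1000/60 = 500 m/min
Haul time = 1186 / 500 = 2.372 min
Convert return speed to m/min: 43 * 1000/60 = 716.6666667 m/min
Return time = 1186 / 716.6666667 = 1.654883721 min
Total cycle time:
= 2.8 + 2.372 + 1.7 + 1.654883721 + 1.3
= 9.8269 min

9.8269 min


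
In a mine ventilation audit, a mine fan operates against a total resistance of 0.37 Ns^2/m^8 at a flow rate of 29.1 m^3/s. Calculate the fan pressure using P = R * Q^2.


Compute Q^2:
Q^2 = 29.1^2 = 846.81
Compute pressure:
P = R * Q^2 = 0.37 * 846.81
= 313.3197 Pa

313.3197 Pa


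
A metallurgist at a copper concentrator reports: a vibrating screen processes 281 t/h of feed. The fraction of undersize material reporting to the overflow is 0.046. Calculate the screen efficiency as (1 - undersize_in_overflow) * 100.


Screen efficiency = (1 - fraction of undersize in overflow) * 100
= (1 - 0.046) * 100
= 0.954 * 100
= 95.4%

95.4%


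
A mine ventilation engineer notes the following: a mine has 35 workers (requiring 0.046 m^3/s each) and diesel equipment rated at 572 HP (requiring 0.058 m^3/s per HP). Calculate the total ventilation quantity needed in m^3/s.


34.786 m^3/s

Airflow for workers:
Q_people = 35 * 0.046 = 1.61 m^3/s
Airflow for diesel equipment:
Q_diesel = 572 * 0.058 = 33.176 m^3/s
Total ventilation:
Q_total = 1.61 + 33.176
= 34.786 m^3/s


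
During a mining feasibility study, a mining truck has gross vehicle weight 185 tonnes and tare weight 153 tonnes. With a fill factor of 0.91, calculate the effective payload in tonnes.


29.12 tonnes

Maximum payload = gross - tare
= 185 - 153 = 32 tonnes
Effective payload = max payload * fill factor
= 32 * 0.91
= 29.12 tonnes


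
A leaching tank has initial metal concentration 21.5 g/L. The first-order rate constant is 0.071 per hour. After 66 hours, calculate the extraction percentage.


99.0776%

Compute the exponent:
-k * t = -0.071 * 66 = -4.686
Remaining concentration:
C = 21.5 * exp(-4.686)
= 21.5 * 0.009223506492
= 0.1983053896 g/L
Extracted = 21.5 - 0.1983053896 = 21.30169461 g/L
Extraction % = 21.30169461 / 21.5 * 100
= 99.0776%


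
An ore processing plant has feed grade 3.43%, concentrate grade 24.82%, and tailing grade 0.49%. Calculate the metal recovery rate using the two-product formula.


87.4405%

Using the two-product formula:
R = 100 * c * (f - t) / (f * (c - t))
Numerator = 100 * 24.82 * (3.43 - 0.49)
= 100 * 24.82 * 2.94
= 7297.08
Denominator = 3.43 * (24.82 - 0.49)
= 3.43 * 24.33
= 83.4519
R = 7297.08 / 83.4519
= 87.4405%


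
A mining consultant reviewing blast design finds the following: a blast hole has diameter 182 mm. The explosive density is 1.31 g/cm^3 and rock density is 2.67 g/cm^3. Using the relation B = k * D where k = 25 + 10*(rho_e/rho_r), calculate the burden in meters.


First, compute k:
rho_e / rho_r = 1.31 / 2.67 = 0.4906367041
k = 25 + 10 * 0.4906367041 = 29.90636704
Then, compute burden:
B = k * D / 1000 = 29.90636704 * 182 / 1000
= 5442.958801 / 1000
= 5.443 m

5.443 m


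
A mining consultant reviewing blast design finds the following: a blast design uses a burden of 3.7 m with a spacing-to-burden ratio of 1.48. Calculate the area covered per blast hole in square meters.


20.2612 m^2

First, find the spacing:
Spacing = burden * ratio = 3.7 * 1.48
= 5.476 m
Then, calculate the area:
Area = burden * spacing = 3.7 * 5.476
= 20.2612 m^2


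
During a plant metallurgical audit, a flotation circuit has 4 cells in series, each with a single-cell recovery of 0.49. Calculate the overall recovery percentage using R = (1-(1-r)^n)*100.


Complement of single-cell recovery:
1 - r = 1 - 0.49 = 0.51
Raise to power n:
(1 - r)^4 = 0.51^4 = 0.06765201
Overall recovery:
R = (1 - 0.06765201) * 100
= 93.2348%

93.2348%


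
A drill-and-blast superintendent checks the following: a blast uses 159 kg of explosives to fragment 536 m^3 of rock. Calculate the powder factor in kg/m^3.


Powder factor = explosive mass / rock volume
= 159 / 536
= 0.2966 kg/m^3

0.2966 kg/m^3


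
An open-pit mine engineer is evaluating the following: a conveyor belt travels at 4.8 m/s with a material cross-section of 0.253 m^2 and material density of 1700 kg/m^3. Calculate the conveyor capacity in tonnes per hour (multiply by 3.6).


Volumetric flow = speed * area
= 4.8 * 0.253 = 1.2144 m^3/s
Mass flow = volumetric * density
= 1.2144 * 1700 = 2064.48 kg/s
Convert to t/h: multiply by 3.6
Capacity = 2064.48 * 3.6
= 7432.128 t/h

7432.128 t/h


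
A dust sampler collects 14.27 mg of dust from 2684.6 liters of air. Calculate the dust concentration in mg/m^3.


Convert liters to m^3: 1 m^3 = 1000 L
Concentration = mass / volume * 1000
= 14.27 / 2684.6 * 1000
= 0.005315503241 * 1000
= 5.3155 mg/m^3

5.3155 mg/m^3


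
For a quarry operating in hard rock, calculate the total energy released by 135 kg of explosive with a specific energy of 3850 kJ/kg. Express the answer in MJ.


Energy = mass * specific_energy / 1000
= 135 * 3850 / 1000
= 519750 / 1000
= 519.75 MJ

519.75 MJ


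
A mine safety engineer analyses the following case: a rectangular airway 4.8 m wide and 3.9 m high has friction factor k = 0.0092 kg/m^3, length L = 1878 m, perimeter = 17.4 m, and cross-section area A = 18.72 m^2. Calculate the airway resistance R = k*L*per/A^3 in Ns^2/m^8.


0.0458 Ns^2/m^8

Compute the numerator:
k * L * per = 0.0092 * 1878 * 17.4
= 300.63024
Compute the denominator:
A^3 = 18.72^3 = 6560.206848
Resistance:
R = 300.63024 / 6560.206848
= 0.0458 Ns^2/m^8


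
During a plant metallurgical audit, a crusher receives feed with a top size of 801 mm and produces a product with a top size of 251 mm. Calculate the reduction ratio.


Reduction ratio = feed size / product size
= 801 / 251
= 3.1912

3.1912


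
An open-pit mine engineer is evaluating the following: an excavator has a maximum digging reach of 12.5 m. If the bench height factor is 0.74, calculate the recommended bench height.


Bench height = reach * factor
= 12.5 * 0.74
= 9.25 m

9.25 m


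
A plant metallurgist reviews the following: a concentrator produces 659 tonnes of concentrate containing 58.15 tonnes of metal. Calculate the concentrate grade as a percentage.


8.824%

Grade = (metal in concentrate / concentrate mass) * 100
= (58.15 / 659) * 100
= 0.08823975721 * 100
= 8.824%


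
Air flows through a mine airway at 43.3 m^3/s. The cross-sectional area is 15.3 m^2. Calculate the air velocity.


2.8301 m/s

Velocity = flow rate / cross-sectional area
= 43.3 / 15.3
= 2.8301 m/s
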